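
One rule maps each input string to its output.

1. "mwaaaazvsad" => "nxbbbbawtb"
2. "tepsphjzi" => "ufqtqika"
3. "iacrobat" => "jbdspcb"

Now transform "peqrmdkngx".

qfrsneloh

The transformation: shift every letter 1 place forward in the alphabet (wrapping around), then delete the last character.
For "peqrmdkngx", step one produces "qfrsnelohy"; step two turns that into "qfrsneloh".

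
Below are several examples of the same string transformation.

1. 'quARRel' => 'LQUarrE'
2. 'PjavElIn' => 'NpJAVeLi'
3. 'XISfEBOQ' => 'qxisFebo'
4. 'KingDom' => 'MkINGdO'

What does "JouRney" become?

YjOUrNE

The rule is to move the last character to the front, then flip the case of every letter.
On "JouRney" that produces "YjOUrNE".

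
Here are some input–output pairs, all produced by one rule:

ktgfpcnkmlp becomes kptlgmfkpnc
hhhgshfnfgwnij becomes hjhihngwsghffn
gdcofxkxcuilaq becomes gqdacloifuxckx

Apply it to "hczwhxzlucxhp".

What's happening: take characters alternately from the front and the back (1st, last, 2nd, 2nd-last, ...).
Doing the same to "hczwhxzlucxhp": "hpchzxwchuxlz".

hpchzxwchuxlz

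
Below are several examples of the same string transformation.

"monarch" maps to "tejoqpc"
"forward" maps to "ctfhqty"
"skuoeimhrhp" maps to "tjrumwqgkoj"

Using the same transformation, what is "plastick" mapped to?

kemrncuv

The rule is to move the last 3 characters to the front (rotate right by 3), then shift every letter 2 places forward in the alphabet (wrapping around).
On "plastick": the first step gives "ickplast", and the second then gives "kemrncuv".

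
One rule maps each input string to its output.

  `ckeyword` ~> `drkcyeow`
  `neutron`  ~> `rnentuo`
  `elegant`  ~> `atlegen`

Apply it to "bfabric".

The transformation: swap each adjacent pair of characters (1↔2, 3↔4, ...), then move the last 2 characters to the front (rotate right by 2).
Starting from "bfabric": after the first operation, "fbbairc"; after the second, "rcfbbai".

rcfbbai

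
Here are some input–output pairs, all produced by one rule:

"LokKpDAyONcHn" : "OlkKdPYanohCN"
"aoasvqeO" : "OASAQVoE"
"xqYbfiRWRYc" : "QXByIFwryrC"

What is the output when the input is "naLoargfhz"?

The pattern: swap each adjacent pair of characters (1↔2, 3↔4, ...), then flip the case of every letter.
On "naLoargfhz": the first step gives "anoLrafgzh", and the second then gives "ANOlRAFGZH".

ANOlRAFGZH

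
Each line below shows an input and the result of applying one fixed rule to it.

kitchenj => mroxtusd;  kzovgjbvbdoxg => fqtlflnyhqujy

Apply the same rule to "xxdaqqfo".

kaapyhhn

The transformation: move the first 3 characters to the end (rotate left by 3), then shift every letter 10 places forward in the alphabet (wrapping around).
Working it through for "xxdaqqfo": intermediate "aqqfoxxd", final "kaapyhhn".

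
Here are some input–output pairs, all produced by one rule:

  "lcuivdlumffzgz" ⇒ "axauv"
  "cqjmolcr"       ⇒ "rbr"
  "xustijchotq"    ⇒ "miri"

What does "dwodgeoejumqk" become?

What's happening: shift every letter 11 places backward in the alphabet (wrapping around), then keep one character in every 3, starting at position 1 (positions 1st, 4th, 7th, ...).
"dwodgeoejumqk" → "ssdjz".

ssdjz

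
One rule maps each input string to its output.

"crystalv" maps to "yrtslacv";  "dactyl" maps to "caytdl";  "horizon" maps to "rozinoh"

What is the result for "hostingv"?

soitgnhv

The rule is to move the first character to the end, then swap each adjacent pair of characters (1↔2, 3↔4, ...).
Starting from "hostingv": after the first operation, "ostingvh"; after the second, "soitgnhv".
(Check on "dactyl": → "actyld" → "caytdl" ✓)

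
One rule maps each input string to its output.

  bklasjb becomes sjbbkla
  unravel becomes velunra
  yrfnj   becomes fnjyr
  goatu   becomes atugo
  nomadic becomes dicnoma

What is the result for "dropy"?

opydr

The pattern: move the last 3 characters to the front (rotate right by 3).
So "dropy" becomes "opydr".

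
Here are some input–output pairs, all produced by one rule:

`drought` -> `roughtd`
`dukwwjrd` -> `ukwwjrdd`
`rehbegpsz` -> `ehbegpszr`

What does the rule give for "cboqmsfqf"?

Each output is the input with this applied: move the first character to the end.
Applying that to "cboqmsfqf" gives "boqmsfqfc".

boqmsfqfc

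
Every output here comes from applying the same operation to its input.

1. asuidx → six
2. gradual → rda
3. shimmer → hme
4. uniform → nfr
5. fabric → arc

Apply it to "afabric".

fbi

What's happening: keep every other character starting from the second (positions 2nd, 4th, 6th, ...).
On "afabric" that produces "fbi".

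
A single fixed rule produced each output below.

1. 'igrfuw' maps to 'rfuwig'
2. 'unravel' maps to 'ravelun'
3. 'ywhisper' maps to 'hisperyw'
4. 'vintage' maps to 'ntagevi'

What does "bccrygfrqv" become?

crygfrqvbc

The transformation: move the first 2 characters to the end (rotate left by 2).
For "bccrygfrqv" the result is "crygfrqvbc".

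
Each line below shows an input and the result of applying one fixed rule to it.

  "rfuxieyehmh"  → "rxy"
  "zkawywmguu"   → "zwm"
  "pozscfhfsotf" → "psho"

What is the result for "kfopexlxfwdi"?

kplw

Rule — delete the last 2 characters, then keep one character in every 3, starting at position 1 (positions 1st, 4th, 7th, ...).
So "kfopexlxfwdi" becomes "kplw".
(Check on "rfuxieyehmh": → "rfuxieyeh" → "rxy" ✓)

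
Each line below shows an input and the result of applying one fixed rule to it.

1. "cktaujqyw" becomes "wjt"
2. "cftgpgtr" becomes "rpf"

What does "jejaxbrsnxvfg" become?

The pattern: reverse the string, then keep one character in every 3, starting at position 1 (positions 1st, 4th, 7th, ...).
Applying both steps to "jejaxbrsnxvfg": "gfvxnsrbxajej", then "gxraj".

gxraj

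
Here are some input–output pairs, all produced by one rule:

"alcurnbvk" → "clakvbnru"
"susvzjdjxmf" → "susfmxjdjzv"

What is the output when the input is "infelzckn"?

fninkczle

Each output is the input with this applied: move the first 3 characters to the end (rotate left by 3), then reverse the string.
So "infelzckn" becomes "fninkczle".
(Check on "susvzjdjxmf": → "vzjdjxmfsus" → "susfmxjdjzv" ✓)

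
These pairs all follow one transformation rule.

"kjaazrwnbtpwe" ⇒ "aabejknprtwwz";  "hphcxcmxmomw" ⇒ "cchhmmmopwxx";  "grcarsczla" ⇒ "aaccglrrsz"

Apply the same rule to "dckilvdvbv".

bcddiklvvv

Looking at the pairs, the operation is to sort the characters into alphabetical order.
Doing the same to "dckilvdvbv": "bcddiklvvv".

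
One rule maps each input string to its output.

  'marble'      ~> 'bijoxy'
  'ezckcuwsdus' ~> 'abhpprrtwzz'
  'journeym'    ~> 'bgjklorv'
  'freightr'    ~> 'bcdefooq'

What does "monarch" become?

ejkloxz

What's happening: shift every letter 3 places backward in the alphabet (wrapping around), then sort the characters into alphabetical order.
"monarch" → "jlkxoze" → "ejkloxz".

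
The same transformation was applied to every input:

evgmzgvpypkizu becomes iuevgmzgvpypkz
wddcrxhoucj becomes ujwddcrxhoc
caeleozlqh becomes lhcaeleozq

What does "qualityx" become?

The transformation: move the last 2 characters to the front (rotate right by 2), then swap the first and last characters.
Starting from "qualityx": after the first operation, "yxqualit"; after the second, "txqualiy".

txqualiy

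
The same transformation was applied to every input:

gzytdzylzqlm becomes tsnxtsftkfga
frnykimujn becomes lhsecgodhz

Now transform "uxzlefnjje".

In each case the input is transformed by: move the first character to the end, then shift every letter 6 places backward in the alphabet (wrapping around).
Applying both steps to "uxzlefnjje": "xzlefnjjeu", then "rtfyzhddyo".

rtfyzhddyo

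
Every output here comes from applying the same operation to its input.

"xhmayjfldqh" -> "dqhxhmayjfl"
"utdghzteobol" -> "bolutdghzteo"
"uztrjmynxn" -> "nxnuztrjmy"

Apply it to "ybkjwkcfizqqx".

qqxybkjwkcfiz

The pattern: move the last 3 characters to the front (rotate right by 3).
On "ybkjwkcfizqqx" that produces "qqxybkjwkcfiz".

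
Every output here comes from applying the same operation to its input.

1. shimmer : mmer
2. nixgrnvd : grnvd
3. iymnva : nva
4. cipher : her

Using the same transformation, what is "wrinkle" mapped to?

What's happening: delete the first 3 characters.
Applying that to "wrinkle" gives "nkle".

nkle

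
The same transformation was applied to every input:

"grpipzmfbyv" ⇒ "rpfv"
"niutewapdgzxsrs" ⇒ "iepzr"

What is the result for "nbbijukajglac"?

bjal

Each output is the input with this applied: keep one character in every 3, starting at position 2 (positions 2nd, 5th, 8th, ...).
For "nbbijukajglac" the result is "bjal".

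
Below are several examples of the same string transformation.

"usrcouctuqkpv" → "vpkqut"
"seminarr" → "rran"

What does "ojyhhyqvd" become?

What's happening: take characters alternately from the front and the back (1st, last, 2nd, 2nd-last, ...), then keep every other character starting from the second (positions 2nd, 4th, 6th, ...).
So "ojyhhyqvd" becomes "dvqy".

dvqy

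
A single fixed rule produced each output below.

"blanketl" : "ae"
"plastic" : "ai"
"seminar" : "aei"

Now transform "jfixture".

eiu

The rule is to sort the characters into alphabetical order, then keep only the vowels.
Starting from "jfixture": after the first operation, "efijrtux"; after the second, "eiu".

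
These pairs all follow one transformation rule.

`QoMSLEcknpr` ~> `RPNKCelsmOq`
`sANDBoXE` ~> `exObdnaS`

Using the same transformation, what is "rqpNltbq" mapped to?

QBTLnPQR

The transformation: flip the case of every letter, then reverse the string.
"rqpNltbq" → "QBTLnPQR".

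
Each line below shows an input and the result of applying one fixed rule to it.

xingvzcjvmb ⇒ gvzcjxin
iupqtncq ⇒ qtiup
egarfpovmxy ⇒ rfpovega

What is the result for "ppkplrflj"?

The pattern: delete the last 3 characters, then move the first 3 characters to the end (rotate left by 3).
For "ppkplrflj", step one produces "ppkplr"; step two turns that into "plrppk".

plrppk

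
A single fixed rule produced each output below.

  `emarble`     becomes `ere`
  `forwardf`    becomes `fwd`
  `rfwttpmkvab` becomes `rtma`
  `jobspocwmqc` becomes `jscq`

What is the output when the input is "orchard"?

The rule is to keep one character in every 3, starting at position 1 (positions 1st, 4th, 7th, ...).
"orchard" → "ohd".

ohd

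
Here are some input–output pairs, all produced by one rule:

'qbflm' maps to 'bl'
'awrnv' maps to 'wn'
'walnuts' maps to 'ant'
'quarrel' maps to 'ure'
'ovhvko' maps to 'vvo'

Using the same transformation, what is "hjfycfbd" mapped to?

The transformation: keep every other character starting from the second (positions 2nd, 4th, 6th, ...).
On "hjfycfbd" that produces "jyfd".

jyfd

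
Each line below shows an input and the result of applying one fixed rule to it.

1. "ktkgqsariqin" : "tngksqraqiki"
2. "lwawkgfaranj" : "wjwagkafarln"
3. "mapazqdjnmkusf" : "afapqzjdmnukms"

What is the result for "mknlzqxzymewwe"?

The pattern: swap the first and last characters, then swap each adjacent pair of characters (1↔2, 3↔4, ...).
Starting from "mknlzqxzymewwe": after the first operation, "eknlzqxzymewwm"; after the second, "kelnqzzxmywemw".
(Check on "ktkgqsariqin": → "ntkgqsariqik" → "tngksqraqiki" ✓)

kelnqzzxmywemw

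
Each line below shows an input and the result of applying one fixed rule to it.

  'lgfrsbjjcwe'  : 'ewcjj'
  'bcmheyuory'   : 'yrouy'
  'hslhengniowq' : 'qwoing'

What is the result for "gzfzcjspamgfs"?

sfgmap

Looking at the pairs, the operation is to take characters alternately from the front and the back (1st, last, 2nd, 2nd-last, ...), then keep every other character starting from the second (positions 2nd, 4th, 6th, ...).
Starting from "gzfzcjspamgfs": after the first operation, "gszffgzmcajps"; after the second, "sfgmap".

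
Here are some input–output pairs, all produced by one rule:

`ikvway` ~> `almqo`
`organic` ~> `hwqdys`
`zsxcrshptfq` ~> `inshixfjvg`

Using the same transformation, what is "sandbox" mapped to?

Each output is the input with this applied: shift every letter 10 places backward in the alphabet (wrapping around), then delete the first character.
Applying both steps to "sandbox": "iqdtren", then "qdtren".

qdtren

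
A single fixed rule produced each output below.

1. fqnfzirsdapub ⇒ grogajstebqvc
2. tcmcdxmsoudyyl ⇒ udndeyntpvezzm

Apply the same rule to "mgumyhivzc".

Rule — shift every letter 1 place forward in the alphabet (wrapping around).
For "mgumyhivzc" the result is "nhvnzijwad".

nhvnzijwad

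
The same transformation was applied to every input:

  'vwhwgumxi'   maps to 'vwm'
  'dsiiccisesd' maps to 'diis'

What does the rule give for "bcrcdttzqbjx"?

bctb

The rule is to keep one character in every 3, starting at position 1 (positions 1st, 4th, 7th, ...).
Applying that to "bcrcdttzqbjx" gives "bctb".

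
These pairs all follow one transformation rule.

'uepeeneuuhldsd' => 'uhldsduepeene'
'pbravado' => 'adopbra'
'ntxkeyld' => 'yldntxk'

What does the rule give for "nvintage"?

Rule — swap the front and back halves of the string, then delete the first character.
Applying that to "nvintage" gives "agenvin".
(Check on "ntxkeyld": → "eyldntxk" → "yldntxk" ✓)

agenvin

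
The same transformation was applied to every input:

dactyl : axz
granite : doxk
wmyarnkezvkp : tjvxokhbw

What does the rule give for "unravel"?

Rule — delete the last 3 characters, then shift every letter 3 places backward in the alphabet (wrapping around).
Doing the same to "unravel": "rkox".
(Check on "wmyarnkezvkp": → "wmyarnkez" → "tjvxokhbw" ✓)

rkox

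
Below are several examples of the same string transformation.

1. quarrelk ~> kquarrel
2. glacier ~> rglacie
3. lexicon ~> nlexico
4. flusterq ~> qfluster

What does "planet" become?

In each case the input is transformed by: move the last character to the front.
Doing the same to "planet": "tplane".

tplane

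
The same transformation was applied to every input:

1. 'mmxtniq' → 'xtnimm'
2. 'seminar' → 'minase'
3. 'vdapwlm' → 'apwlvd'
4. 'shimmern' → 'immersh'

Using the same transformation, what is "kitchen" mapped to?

The rule is to delete the last character, then move the first 2 characters to the end (rotate left by 2).
Starting from "kitchen": after the first operation, "kitche"; after the second, "tcheki".

tcheki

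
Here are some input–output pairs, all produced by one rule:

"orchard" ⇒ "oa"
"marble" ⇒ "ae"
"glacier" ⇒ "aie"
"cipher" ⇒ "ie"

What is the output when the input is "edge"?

ee

Each output is the input with this applied: keep only the vowels.
Doing the same to "edge": "ee".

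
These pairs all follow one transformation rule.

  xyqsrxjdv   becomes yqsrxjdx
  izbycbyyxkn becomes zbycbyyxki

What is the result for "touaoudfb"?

ouaoudft

Each output is the input with this applied: delete the last character, then move the first character to the end.
"touaoudfb" → "touaoudf" → "ouaoudft".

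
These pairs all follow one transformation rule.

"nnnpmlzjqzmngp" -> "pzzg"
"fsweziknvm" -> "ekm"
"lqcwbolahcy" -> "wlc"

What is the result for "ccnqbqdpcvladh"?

qdvd

Each output is the input with this applied: delete the first 2 characters, then keep one character in every 3, starting at position 2 (positions 2nd, 5th, 8th, ...).
Starting from "ccnqbqdpcvladh": after the first operation, "nqbqdpcvladh"; after the second, "qdvd".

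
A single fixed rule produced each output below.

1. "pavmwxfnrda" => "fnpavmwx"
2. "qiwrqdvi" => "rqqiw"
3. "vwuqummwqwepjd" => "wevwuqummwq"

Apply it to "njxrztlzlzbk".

The pattern: delete the last 3 characters, then move the last 2 characters to the front (rotate right by 2).
On "njxrztlzlzbk": the first step gives "njxrztlzl", and the second then gives "zlnjxrztl".
(Check on "pavmwxfnrda": → "pavmwxfn" → "fnpavmwx" ✓)

zlnjxrztl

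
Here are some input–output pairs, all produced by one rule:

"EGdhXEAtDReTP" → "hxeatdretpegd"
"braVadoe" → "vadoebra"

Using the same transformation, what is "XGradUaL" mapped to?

adualxgr

Rule — move the first 3 characters to the end (rotate left by 3), then convert every letter to lowercase.
"XGradUaL" → "adualxgr".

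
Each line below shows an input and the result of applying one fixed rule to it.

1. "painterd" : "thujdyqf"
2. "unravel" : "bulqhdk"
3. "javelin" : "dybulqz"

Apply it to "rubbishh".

xxiyrrkh

What's happening: reverse the string, then shift every letter 10 places backward in the alphabet (wrapping around).
Starting from "rubbishh": after the first operation, "hhsibbur"; after the second, "xxiyrrkh".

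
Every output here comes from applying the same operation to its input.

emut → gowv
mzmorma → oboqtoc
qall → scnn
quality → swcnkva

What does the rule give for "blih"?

Each output is the input with this applied: shift every letter 2 places forward in the alphabet (wrapping around).
So "blih" becomes "dnkj".

dnkj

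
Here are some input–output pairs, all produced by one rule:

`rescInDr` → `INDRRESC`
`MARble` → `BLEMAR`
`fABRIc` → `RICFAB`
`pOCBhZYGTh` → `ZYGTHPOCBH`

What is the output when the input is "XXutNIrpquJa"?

RPQUJAXXUTNI

The pattern: swap the front and back halves of the string, then convert every letter to uppercase.
Starting from "XXutNIrpquJa": after the first operation, "rpquJaXXutNI"; after the second, "RPQUJAXXUTNI".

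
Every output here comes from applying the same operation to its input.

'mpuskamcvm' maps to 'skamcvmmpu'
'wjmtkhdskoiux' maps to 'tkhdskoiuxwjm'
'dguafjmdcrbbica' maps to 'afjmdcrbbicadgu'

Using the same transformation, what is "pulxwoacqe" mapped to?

xwoacqepul

What's happening: move the first 3 characters to the end (rotate left by 3).
On "pulxwoacqe" that produces "xwoacqepul".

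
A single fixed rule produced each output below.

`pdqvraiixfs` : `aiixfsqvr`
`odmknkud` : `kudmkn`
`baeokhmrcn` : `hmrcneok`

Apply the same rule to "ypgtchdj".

In each case the input is transformed by: delete the first 2 characters, then move the first 3 characters to the end (rotate left by 3).
On "ypgtchdj": the first step gives "gtchdj", and the second then gives "hdjgtc".
(Check on "baeokhmrcn": → "eokhmrcn" → "hmrcneok" ✓)

hdjgtc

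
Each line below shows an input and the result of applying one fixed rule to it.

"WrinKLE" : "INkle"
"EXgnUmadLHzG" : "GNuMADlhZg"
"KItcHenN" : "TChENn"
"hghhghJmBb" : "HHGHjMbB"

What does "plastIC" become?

ASTic

What's happening: flip the case of every letter, then delete the first 2 characters.
On "plastIC": the first step gives "PLASTic", and the second then gives "ASTic".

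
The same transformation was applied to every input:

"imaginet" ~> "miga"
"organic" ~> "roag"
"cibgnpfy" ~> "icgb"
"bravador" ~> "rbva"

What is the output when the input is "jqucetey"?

qjcu

The transformation: swap each adjacent pair of characters (1↔2, 3↔4, ...), then keep only the first 4 characters.
"jqucetey" → "qjcu".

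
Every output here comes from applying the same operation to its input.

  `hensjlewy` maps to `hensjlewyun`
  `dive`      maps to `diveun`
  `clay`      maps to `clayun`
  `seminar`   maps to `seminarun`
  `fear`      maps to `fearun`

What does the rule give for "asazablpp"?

asazablppun

The transformation: append "un".
On "asazablpp" that produces "asazablppun".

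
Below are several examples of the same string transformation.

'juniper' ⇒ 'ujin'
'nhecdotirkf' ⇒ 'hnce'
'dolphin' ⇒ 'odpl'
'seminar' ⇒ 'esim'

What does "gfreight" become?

What's happening: swap each adjacent pair of characters (1↔2, 3↔4, ...), then keep only the first 4 characters.
Applying both steps to "gfreight": "fgergith", then "fger".

fger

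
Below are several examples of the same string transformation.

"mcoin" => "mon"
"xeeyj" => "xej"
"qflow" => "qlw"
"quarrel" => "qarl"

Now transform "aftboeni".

What's happening: keep every other character starting from the first (positions 1st, 3rd, 5th, ...).
Applying that to "aftboeni" gives "aton".

aton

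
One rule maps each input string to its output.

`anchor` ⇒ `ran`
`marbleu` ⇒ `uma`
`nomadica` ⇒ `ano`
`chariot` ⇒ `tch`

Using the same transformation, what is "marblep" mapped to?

Rule — move the first 2 characters to the end (rotate left by 2), then keep only the last 3 characters.
"marblep" → "rblepma" → "pma".
(Check on "anchor": → "choran" → "ran" ✓)

pma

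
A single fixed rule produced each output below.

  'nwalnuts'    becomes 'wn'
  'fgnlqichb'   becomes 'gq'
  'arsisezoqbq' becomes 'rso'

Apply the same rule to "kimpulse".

The pattern: keep one character in every 3, starting at position 2 (positions 2nd, 5th, 8th, ...), then delete the last character.
Starting from "kimpulse": after the first operation, "iue"; after the second, "iu".

iu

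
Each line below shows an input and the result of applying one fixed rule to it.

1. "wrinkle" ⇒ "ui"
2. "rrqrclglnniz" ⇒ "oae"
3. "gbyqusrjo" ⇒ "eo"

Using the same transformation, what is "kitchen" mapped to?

ia

Each output is the input with this applied: shift every letter 2 places backward in the alphabet (wrapping around), then keep only the vowels.
Starting from "kitchen": after the first operation, "igrafcl"; after the second, "ia".
(Check on "gbyqusrjo": → "ezwosqphm" → "eo" ✓)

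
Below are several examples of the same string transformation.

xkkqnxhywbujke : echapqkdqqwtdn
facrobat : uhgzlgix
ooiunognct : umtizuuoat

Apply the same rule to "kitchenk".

nktqqozi

The transformation: shift every letter 6 places forward in the alphabet (wrapping around), then swap the front and back halves of the string.
Applying both steps to "kitchenk": "qozinktq", then "nktqqozi".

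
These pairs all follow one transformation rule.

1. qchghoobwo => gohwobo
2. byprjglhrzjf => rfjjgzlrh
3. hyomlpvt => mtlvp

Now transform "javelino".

eolni

The transformation: delete the first 3 characters, then take characters alternately from the front and the back (1st, last, 2nd, 2nd-last, ...).
Starting from "javelino": after the first operation, "elino"; after the second, "eolni".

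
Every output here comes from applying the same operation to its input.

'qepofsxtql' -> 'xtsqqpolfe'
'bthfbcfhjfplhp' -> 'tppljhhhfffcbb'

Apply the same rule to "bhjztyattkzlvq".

The pattern: sort the characters into reverse alphabetical order.
Doing the same to "bhjztyattkzlvq": "zzyvtttqlkjhba".

zzyvtttqlkjhba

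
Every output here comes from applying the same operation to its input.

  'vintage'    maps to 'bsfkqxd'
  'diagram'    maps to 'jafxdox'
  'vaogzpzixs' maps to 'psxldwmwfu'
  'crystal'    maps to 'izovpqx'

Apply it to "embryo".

The transformation: move the last character to the front, then shift every letter 3 places backward in the alphabet (wrapping around).
Starting from "embryo": after the first operation, "oembry"; after the second, "lbjyov".

lbjyov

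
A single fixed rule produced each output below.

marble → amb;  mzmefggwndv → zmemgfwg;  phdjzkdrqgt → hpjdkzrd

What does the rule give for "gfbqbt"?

What's happening: swap each adjacent pair of characters (1↔2, 3↔4, ...), then delete the last 3 characters.
Applying that to "gfbqbt" gives "fgq".

fgq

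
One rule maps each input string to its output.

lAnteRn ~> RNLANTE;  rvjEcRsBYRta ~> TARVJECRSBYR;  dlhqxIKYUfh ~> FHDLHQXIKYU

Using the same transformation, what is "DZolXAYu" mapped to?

YUDZOLXA

Looking at the pairs, the operation is to move the last 2 characters to the front (rotate right by 2), then convert every letter to uppercase.
Applying both steps to "DZolXAYu": "YuDZolXA", then "YUDZOLXA".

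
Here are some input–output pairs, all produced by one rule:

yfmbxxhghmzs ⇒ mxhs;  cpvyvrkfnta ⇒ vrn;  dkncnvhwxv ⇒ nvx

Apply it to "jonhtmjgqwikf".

nmqk

The pattern: keep one character in every 3, starting at position 3 (positions 3rd, 6th, 9th, ...).
"jonhtmjgqwikf" → "nmqk".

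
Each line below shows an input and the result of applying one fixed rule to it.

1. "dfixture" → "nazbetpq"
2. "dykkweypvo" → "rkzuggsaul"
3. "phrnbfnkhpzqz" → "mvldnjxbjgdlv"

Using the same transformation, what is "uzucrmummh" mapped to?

idqvqyniqi

The rule is to move the last 2 characters to the front (rotate right by 2), then shift every letter 4 places backward in the alphabet (wrapping around).
Applying both steps to "uzucrmummh": "mhuzucrmum", then "idqvqyniqi".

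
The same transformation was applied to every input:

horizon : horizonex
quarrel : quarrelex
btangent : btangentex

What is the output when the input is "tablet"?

tabletex

Looking at the pairs, the operation is to append "ex".
"tablet" → "tabletex".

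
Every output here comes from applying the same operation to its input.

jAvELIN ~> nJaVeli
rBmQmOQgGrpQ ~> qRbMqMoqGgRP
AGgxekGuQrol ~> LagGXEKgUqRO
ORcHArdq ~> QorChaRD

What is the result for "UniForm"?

MuNIfOR

Each output is the input with this applied: flip the case of every letter, then move the last character to the front.
Working it through for "UniForm": intermediate "uNIfORM", final "MuNIfOR".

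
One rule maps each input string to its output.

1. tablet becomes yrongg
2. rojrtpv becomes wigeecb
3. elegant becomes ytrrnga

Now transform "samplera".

zyrnnfec

Each output is the input with this applied: shift every letter 13 places forward in the alphabet (wrapping around) — i.e. ROT13, then sort the characters into reverse alphabetical order.
For "samplera", step one produces "fnzcyren"; step two turns that into "zyrnnfec".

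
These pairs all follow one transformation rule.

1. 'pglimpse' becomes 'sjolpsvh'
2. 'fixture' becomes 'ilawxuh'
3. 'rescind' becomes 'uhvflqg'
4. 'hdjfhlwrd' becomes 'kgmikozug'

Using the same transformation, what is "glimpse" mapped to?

The pattern: shift every letter 3 places forward in the alphabet (wrapping around).
Doing the same to "glimpse": "jolpsvh".

jolpsvh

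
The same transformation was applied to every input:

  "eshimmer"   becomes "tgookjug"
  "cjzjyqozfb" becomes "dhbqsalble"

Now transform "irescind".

In each case the input is transformed by: shift every letter 2 places forward in the alphabet (wrapping around), then reverse the string.
"irescind" → "ktguekpf" → "fpkeugtk".

fpkeugtk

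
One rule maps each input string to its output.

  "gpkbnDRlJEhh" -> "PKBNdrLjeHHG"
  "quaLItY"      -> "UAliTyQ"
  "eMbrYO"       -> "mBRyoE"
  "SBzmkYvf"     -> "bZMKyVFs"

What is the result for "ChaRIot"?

Rule — flip the case of every letter, then move the first character to the end.
Working it through for "ChaRIot": intermediate "cHAriOT", final "HAriOTc".

HAriOTc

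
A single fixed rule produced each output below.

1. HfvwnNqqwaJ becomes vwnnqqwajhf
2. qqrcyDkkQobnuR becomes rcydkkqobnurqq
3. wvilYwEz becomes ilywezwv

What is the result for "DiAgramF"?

agramfdi

The pattern: move the first 2 characters to the end (rotate left by 2), then convert every letter to lowercase.
"DiAgramF" → "AgramFDi" → "agramfdi".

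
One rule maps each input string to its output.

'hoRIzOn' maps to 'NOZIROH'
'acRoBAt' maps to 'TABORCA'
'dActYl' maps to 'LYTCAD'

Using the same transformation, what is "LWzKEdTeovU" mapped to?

The rule is to reverse the string, then convert every letter to uppercase.
Applying both steps to "LWzKEdTeovU": "UvoeTdEKzWL", then "UVOETDEKZWL".
(Check on "acRoBAt": → "tABoRca" → "TABORCA" ✓)

UVOETDEKZWL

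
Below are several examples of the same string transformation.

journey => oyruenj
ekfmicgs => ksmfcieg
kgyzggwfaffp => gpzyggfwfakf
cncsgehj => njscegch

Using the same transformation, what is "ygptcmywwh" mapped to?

What's happening: swap the first and last characters, then swap each adjacent pair of characters (1↔2, 3↔4, ...).
Starting from "ygptcmywwh": after the first operation, "hgptcmywwy"; after the second, "ghtpmcwyyw".

ghtpmcwyyw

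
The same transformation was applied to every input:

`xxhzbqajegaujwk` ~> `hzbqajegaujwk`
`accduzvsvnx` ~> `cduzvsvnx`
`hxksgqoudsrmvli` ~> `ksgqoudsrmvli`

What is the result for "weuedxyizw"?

The rule is to delete the first 2 characters.
Doing the same to "weuedxyizw": "uedxyizw".

uedxyizw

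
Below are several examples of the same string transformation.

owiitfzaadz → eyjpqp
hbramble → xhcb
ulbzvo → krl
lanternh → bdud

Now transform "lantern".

bdud

The pattern: shift every letter 10 places backward in the alphabet (wrapping around), then keep every other character starting from the first (positions 1st, 3rd, 5th, ...).
Applying both steps to "lantern": "bqdjuhd", then "bdud".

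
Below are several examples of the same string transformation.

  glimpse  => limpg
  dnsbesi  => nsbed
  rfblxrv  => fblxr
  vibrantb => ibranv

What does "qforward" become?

forwaq

The pattern: delete the last 2 characters, then move the first character to the end.
For "qforward", step one produces "qforwa"; step two turns that into "forwaq".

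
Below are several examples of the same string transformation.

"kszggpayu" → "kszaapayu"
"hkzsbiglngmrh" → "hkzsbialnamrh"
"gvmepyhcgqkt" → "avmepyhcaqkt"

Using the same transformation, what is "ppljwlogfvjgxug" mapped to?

ppljwloafvjaxua

The transformation: replace every "g" with "a".
Applying that to "ppljwlogfvjgxug" gives "ppljwloafvjaxua".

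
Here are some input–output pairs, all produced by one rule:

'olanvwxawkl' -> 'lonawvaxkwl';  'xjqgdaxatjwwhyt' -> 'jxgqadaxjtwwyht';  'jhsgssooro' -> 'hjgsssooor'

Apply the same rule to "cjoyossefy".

The rule is to swap each adjacent pair of characters (1↔2, 3↔4, ...).
On "cjoyossefy" that produces "jcyosoesyf".

jcyosoesyf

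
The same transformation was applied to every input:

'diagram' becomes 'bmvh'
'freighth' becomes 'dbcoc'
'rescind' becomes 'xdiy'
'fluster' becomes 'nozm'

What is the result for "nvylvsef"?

The rule is to shift every letter 5 places backward in the alphabet (wrapping around), then delete the first 3 characters.
For "nvylvsef", step one produces "iqtgqnza"; step two turns that into "gqnza".

gqnza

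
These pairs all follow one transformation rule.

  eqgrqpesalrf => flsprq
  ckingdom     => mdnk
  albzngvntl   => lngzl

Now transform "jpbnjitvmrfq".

The pattern: reverse the string, then keep every other character starting from the first (positions 1st, 3rd, 5th, ...).
Doing the same to "jpbnjitvmrfq": "qrvinp".

qrvinp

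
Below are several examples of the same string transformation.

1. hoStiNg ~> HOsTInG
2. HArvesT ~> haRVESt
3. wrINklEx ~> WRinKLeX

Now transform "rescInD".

RESCiNd

What's happening: flip the case of every letter.
Doing the same to "rescInD": "RESCiNd".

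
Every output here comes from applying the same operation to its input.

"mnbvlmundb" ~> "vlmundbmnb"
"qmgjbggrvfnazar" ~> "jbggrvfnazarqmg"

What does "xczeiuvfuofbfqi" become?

eiuvfuofbfqixcz

Looking at the pairs, the operation is to move the first 3 characters to the end (rotate left by 3).
Applying that to "xczeiuvfuofbfqi" gives "eiuvfuofbfqixcz".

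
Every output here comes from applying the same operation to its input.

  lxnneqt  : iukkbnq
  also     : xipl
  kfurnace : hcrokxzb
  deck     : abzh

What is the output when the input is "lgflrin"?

The transformation: shift every letter 3 places backward in the alphabet (wrapping around).
So "lgflrin" becomes "idciofk".

idciofk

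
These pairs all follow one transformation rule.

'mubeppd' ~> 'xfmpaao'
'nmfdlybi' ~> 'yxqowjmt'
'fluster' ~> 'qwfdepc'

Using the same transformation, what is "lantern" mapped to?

Looking at the pairs, the operation is to shift every letter 11 places forward in the alphabet (wrapping around).
Doing the same to "lantern": "wlyepcy".

wlyepcy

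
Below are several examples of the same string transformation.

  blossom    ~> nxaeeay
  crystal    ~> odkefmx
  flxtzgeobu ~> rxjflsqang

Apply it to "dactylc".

pmofkxo

Rule — shift every letter 12 places forward in the alphabet (wrapping around).
On "dactylc" that produces "pmofkxo".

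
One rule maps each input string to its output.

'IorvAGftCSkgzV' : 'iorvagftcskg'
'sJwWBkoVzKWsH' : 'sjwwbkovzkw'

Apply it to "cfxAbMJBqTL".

cfxabmjbq

The pattern: delete the last 2 characters, then convert every letter to lowercase.
Applying both steps to "cfxAbMJBqTL": "cfxAbMJBq", then "cfxabmjbq".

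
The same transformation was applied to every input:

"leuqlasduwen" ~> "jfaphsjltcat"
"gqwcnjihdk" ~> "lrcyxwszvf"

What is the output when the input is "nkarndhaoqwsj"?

pgcswpdflhycz

The pattern: shift every letter 11 places backward in the alphabet (wrapping around), then move the first 2 characters to the end (rotate left by 2).
"nkarndhaoqwsj" → "czpgcswpdflhy" → "pgcswpdflhycz".
(Check on "gqwcnjihdk": → "vflrcyxwsz" → "lrcyxwszvf" ✓)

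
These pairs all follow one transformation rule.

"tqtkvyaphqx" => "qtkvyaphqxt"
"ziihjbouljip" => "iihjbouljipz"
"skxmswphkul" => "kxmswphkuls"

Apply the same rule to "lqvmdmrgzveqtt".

qvmdmrgzveqttl

In each case the input is transformed by: move the first character to the end.
On "lqvmdmrgzveqtt" that produces "qvmdmrgzveqttl".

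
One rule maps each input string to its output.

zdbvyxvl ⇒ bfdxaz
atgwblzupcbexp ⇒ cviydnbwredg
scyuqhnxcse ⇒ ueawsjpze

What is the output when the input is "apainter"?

The transformation: shift every letter 2 places forward in the alphabet (wrapping around), then delete the last 2 characters.
Applying both steps to "apainter": "crckpvgt", then "crckpv".

crckpv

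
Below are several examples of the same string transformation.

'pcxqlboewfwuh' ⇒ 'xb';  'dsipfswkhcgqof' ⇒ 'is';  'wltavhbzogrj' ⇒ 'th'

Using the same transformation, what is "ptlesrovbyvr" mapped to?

lr

The pattern: keep one character in every 3, starting at position 3 (positions 3rd, 6th, 9th, ...), then keep only the first 2 characters.
Starting from "ptlesrovbyvr": after the first operation, "lrbr"; after the second, "lr".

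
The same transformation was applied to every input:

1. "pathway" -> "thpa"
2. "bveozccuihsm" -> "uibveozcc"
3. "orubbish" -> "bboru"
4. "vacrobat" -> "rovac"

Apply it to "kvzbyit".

What's happening: delete the last 3 characters, then move the last 2 characters to the front (rotate right by 2).
On "kvzbyit": the first step gives "kvzb", and the second then gives "zbkv".

zbkv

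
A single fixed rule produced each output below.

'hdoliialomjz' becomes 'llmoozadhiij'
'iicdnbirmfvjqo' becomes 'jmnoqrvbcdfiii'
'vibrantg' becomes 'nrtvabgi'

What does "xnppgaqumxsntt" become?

qsttuxxagmnnpp

Each output is the input with this applied: sort the characters into alphabetical order, then swap the front and back halves of the string.
Working it through for "xnppgaqumxsntt": intermediate "agmnnppqsttuxx", final "qsttuxxagmnnpp".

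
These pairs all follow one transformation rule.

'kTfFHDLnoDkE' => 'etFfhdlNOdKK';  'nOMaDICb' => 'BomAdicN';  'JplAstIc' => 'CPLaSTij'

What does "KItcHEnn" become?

The rule is to flip the case of every letter, then swap the first and last characters.
On "KItcHEnn": the first step gives "kiTCheNN", and the second then gives "NiTCheNk".

NiTCheNk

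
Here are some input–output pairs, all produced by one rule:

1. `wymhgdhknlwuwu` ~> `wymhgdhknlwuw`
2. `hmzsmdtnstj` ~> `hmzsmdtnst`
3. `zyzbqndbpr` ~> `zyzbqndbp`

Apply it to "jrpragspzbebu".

In each case the input is transformed by: delete the last character.
Doing the same to "jrpragspzbebu": "jrpragspzbeb".

jrpragspzbeb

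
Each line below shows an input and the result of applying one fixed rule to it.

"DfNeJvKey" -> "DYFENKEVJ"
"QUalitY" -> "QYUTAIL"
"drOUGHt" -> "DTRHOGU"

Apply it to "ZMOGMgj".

ZJMGOMG

Rule — take characters alternately from the front and the back (1st, last, 2nd, 2nd-last, ...), then convert every letter to uppercase.
Applying both steps to "ZMOGMgj": "ZjMgOMG", then "ZJMGOMG".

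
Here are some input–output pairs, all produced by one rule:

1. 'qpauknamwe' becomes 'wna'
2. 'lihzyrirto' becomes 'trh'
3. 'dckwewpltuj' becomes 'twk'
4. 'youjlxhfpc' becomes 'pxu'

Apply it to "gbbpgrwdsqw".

srb

What's happening: keep one character in every 3, starting at position 3 (positions 3rd, 6th, 9th, ...), then reverse the string.
Applying that to "gbbpgrwdsqw" gives "srb".
(Check on "dckwewpltuj": → "kwt" → "twk" ✓)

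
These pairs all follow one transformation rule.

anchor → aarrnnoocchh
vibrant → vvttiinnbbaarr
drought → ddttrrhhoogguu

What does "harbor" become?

Looking at the pairs, the operation is to take characters alternately from the front and the back (1st, last, 2nd, 2nd-last, ...), then double every character.
Applying both steps to "harbor": "hraorb", then "hhrraaoorrbb".

hhrraaoorrbb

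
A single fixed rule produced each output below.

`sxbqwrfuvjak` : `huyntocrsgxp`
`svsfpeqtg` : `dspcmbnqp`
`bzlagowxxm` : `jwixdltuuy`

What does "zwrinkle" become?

btofkhiw

Each output is the input with this applied: swap the first and last characters, then shift every letter 3 places backward in the alphabet (wrapping around).
For "zwrinkle", step one produces "ewrinklz"; step two turns that into "btofkhiw".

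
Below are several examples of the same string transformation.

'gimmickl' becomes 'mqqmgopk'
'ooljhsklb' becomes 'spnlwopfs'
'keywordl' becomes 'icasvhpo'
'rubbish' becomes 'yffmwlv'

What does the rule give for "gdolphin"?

hsptlmrk

Looking at the pairs, the operation is to move the first character to the end, then shift every letter 4 places forward in the alphabet (wrapping around).
Starting from "gdolphin": after the first operation, "dolphing"; after the second, "hsptlmrk".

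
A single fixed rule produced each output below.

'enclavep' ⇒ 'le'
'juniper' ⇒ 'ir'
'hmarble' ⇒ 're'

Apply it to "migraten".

The transformation: move the first character to the end, then keep one character in every 3, starting at position 3 (positions 3rd, 6th, 9th, ...).
For "migraten", step one produces "igratenm"; step two turns that into "re".

re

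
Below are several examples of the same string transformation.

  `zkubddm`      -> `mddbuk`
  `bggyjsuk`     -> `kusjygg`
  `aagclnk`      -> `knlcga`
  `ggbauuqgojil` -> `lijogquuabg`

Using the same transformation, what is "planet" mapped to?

Rule — reverse the string, then delete the last character.
Applying both steps to "planet": "tenalp", then "tenal".

tenal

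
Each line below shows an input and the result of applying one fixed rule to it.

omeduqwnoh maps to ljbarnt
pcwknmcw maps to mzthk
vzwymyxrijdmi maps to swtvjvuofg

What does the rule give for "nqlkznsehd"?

The transformation: shift every letter 3 places backward in the alphabet (wrapping around), then delete the last 3 characters.
Applying both steps to "nqlkznsehd": "knihwkpbea", then "knihwkp".

knihwkp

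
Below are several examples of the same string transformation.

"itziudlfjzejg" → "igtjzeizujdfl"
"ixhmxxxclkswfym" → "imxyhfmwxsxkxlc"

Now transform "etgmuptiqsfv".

The rule is to take characters alternately from the front and the back (1st, last, 2nd, 2nd-last, ...).
Doing the same to "etgmuptiqsfv": "evtfgsmquipt".

evtfgsmquipt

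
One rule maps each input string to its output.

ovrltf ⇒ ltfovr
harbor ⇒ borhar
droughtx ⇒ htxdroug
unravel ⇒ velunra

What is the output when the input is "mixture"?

uremixt

The transformation: move the last 3 characters to the front (rotate right by 3).
"mixture" → "uremixt".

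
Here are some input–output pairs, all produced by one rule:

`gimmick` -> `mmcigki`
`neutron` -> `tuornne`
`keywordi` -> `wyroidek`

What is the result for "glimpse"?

The rule is to move the first 2 characters to the end (rotate left by 2), then swap each adjacent pair of characters (1↔2, 3↔4, ...).
For "glimpse" the result is "mispgel".

mispgel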